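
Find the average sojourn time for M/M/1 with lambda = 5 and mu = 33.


W = 1/(mu - lambda) = 1/(33 - 5) = 0.0357 hours

0.0357 hours


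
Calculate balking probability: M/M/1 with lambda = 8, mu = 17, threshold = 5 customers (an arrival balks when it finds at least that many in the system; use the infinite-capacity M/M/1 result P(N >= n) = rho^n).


P(N >= 5) = rho^5 = (8/17)^5 = 0.0231

0.0231


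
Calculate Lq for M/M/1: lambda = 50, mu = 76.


rho = 50/76; Lq = rho^2/(1-rho) = 1.27

1.27


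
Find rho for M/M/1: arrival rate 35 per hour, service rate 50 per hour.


rho = lambda/mu = 35/50 = 0.7

0.7


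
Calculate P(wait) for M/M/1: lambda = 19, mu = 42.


P(wait) = rho = lambda/mu = 19/42 = 0.4524

0.4524


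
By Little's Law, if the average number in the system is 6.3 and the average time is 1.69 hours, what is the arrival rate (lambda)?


lambda = L / W = 6.3 / 1.69 = 3.73 per hour

3.73 per hour


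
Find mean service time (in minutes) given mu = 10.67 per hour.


Mean service time = 60/mu = 60/10.67 = 5.62 minutes

5.62 minutes


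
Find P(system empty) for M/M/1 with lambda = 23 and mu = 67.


P0 = 1 - rho = 1 - 23/67 = 0.6567

0.6567


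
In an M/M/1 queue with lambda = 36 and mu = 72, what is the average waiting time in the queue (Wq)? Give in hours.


rho = 36/72; Wq = rho/(mu - lambda) = 0.0139 hours

0.0139 hours


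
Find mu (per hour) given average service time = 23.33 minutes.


mu = 60 / avg_service_time = 60 / 23.33 = 2.57 per hour

2.57 per hour


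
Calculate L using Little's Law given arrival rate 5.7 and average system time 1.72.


L = lambda * W = 5.7 * 1.72 = 9.8

9.8


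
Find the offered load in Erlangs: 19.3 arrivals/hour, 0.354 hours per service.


Offered load a = lambda * E[S] = 19.3 * 0.354 = 6.83 Erlangs

6.83 Erlangs


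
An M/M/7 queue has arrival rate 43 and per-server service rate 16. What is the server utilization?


rho = lambda/(c*mu) = 43/(7*16) = 0.3839

0.3839


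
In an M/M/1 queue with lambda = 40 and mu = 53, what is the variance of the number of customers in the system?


rho = 40/53; Var(N) = rho/(1-rho)^2 = 12.54

12.54


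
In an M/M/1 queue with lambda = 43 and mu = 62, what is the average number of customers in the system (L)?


rho = 43/62; L = rho/(1-rho) = 2.26

2.26


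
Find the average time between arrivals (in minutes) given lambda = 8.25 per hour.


Mean interarrival time = 60/lambda = 60/8.25 = 7.27 minutes

7.27 minutes


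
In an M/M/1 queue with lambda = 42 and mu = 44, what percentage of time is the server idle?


Idle fraction = (1 - rho) * 100 = (1 - 42/44) * 100 = 4.5%

4.5%


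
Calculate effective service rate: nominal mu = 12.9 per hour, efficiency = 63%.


Effective rate = mu * efficiency = 12.9 * 0.63 = 8.13 per hour

8.13 per hour


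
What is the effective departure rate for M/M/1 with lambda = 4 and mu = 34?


For a stable queue (lambda < mu), throughput = lambda = 4 per hour

4 per hour


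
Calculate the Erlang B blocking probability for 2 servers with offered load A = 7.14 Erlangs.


B(N,A) = (A^N/N!) / sum(A^k/k!, k=0..N) with N=2, A=7.14 = 0.758

0.758


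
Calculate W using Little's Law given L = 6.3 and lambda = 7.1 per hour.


W = L / lambda = 6.3 / 7.1 = 0.8873 hours

0.8873 hours


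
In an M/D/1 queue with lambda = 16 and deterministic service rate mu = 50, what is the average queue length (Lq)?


M/D/1: Lq = rho^2 / (2*(1-rho)) where rho = 16/50; Lq = 0.08

0.08


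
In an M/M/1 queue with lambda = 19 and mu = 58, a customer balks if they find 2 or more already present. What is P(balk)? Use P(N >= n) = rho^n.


P(N >= 2) = rho^2 = (19/58)^2 = 0.1073

0.1073


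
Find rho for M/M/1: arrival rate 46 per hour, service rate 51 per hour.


rho = lambda/mu = 46/51 = 0.902

0.902


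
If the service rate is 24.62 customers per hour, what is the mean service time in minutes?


Mean service time = 60/mu = 60/24.62 = 2.44 minutes

2.44 minutes


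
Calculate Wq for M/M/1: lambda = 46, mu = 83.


rho = 46/83; Wq = rho/(mu - lambda) = 0.015 hours

0.015 hours


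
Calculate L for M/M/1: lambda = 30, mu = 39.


rho = 30/39; L = rho/(1-rho) = 3.33

3.33


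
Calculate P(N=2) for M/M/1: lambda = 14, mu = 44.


rho = 14/44; P(n) = (1-rho)*rho^n = (1-14/44)*(14/44)^2 = 0.069

0.069


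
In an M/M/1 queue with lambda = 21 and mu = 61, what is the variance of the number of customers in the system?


rho = 21/61; Var(N) = rho/(1-rho)^2 = 0.8

0.8


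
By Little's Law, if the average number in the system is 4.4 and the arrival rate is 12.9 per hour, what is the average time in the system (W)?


W = L / lambda = 4.4 / 12.9 = 0.3411 hours

0.3411 hours


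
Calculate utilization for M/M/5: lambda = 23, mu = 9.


rho = lambda/(c*mu) = 23/(5*9) = 0.5111

0.5111


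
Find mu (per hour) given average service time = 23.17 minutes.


mu = 60 / avg_service_time = 60 / 23.17 = 2.59 per hour

2.59 per hour


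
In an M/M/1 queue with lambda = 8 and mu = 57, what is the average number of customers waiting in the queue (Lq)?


rho = 8/57; Lq = rho^2/(1-rho) = 0.02

0.02


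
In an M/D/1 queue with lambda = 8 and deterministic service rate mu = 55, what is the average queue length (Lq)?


M/D/1: Lq = rho^2 / (2*(1-rho)) where rho = 8/55; Lq = 0.01

0.01


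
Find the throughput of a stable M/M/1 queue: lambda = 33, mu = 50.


For a stable queue (lambda < mu), throughput = lambda = 33 per hour

33 per hour


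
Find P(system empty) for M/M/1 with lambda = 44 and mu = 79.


P0 = 1 - rho = 1 - 44/79 = 0.443

0.443


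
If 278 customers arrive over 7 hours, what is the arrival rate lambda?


lambda = total arrivals / time = 278 / 7 = 39.71 per hour

39.71 per hour


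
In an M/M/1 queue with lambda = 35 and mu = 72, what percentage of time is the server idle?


Idle fraction = (1 - rho) * 100 = (1 - 35/72) * 100 = 51.4%

51.4%


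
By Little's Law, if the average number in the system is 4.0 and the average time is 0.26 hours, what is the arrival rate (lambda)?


lambda = L / W = 4.0 / 0.26 = 15.38 per hour

15.38 per hour


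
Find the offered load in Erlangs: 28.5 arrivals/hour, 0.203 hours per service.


Offered load a = lambda * E[S] = 28.5 * 0.203 = 5.79 Erlangs

5.79 Erlangs


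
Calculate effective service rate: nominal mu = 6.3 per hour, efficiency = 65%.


Effective rate = mu * efficiency = 6.3 * 0.65 = 4.1 per hour

4.1 per hour


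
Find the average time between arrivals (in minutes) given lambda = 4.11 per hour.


Mean interarrival time = 60/lambda = 60/4.11 = 14.6 minutes

14.6 minutes


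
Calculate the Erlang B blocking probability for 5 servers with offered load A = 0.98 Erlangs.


B(N,A) = (A^N/N!) / sum(A^k/k!, k=0..N) with N=5, A=0.98 = 0.0028

0.0028


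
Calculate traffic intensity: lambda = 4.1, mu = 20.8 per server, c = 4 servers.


rho = lambda / (c * mu) = 4.1 / (4 * 20.8) = 0.0493

0.0493


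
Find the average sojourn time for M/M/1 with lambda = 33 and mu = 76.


W = 1/(mu - lambda) = 1/(76 - 33) = 0.0233 hours

0.0233 hours


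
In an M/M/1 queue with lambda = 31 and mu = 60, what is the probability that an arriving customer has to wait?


P(wait) = rho = lambda/mu = 31/60 = 0.5167

0.5167


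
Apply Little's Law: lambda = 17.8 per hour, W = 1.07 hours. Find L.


L = lambda * W = 17.8 * 1.07 = 19.05

19.05


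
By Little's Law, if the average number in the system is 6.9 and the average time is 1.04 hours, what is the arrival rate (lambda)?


lambda = L / W = 6.9 / 1.04 = 6.63 per hour

6.63 per hour


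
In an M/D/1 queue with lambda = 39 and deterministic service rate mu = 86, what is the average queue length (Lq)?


M/D/1: Lq = rho^2 / (2*(1-rho)) where rho = 39/86; Lq = 0.19

0.19


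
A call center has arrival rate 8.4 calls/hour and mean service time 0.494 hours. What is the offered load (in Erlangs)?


Offered load a = lambda * E[S] = 8.4 * 0.494 = 4.15 Erlangs

4.15 Erlangs


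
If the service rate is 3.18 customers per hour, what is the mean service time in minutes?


Mean service time = 60/mu = 60/3.18 = 18.87 minutes

18.87 minutes


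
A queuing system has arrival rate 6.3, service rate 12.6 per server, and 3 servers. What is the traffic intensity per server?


rho = lambda / (c * mu) = 6.3 / (3 * 12.6) = 0.1667

0.1667


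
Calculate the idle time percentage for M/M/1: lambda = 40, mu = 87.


Idle fraction = (1 - rho) * 100 = (1 - 40/87) * 100 = 54.0%

54.0%


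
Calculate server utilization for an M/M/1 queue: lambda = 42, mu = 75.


rho = lambda/mu = 42/75 = 0.56

0.56


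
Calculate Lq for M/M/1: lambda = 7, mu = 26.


rho = 7/26; Lq = rho^2/(1-rho) = 0.1

0.1


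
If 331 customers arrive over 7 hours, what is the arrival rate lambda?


lambda = total arrivals / time = 331 / 7 = 47.29 per hour

47.29 per hour


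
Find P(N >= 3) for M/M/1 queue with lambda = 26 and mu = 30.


P(N >= 3) = rho^3 = (26/30)^3 = 0.651

0.651


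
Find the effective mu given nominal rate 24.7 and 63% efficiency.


Effective rate = mu * efficiency = 24.7 * 0.63 = 15.56 per hour

15.56 per hour


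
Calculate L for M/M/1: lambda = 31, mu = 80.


rho = 31/80; L = rho/(1-rho) = 0.63

0.63


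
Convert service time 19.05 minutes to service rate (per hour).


mu = 60 / avg_service_time = 60 / 19.05 = 3.15 per hour

3.15 per hour


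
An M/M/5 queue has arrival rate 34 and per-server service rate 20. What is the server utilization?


rho = lambda/(c*mu) = 34/(5*20) = 0.34

0.34


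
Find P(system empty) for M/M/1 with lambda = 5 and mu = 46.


P0 = 1 - rho = 1 - 5/46 = 0.8913

0.8913


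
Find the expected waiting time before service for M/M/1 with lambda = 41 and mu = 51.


rho = 41/51; Wq = rho/(mu - lambda) = 0.0804 hours

0.0804 hours


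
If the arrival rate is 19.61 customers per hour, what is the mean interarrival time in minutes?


Mean interarrival time = 60/lambda = 60/19.61 = 3.06 minutes

3.06 minutes


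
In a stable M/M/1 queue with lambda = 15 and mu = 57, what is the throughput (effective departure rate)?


For a stable queue (lambda < mu), throughput = lambda = 15 per hour

15 per hour


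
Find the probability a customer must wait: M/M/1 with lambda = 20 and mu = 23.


P(wait) = rho = lambda/mu = 20/23 = 0.8696

0.8696


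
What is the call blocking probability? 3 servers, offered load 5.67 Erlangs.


B(N,A) = (A^N/N!) / sum(A^k/k!, k=0..N) with N=3, A=5.67 = 0.5719

0.5719


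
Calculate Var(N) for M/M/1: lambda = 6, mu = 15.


rho = 6/15; Var(N) = rho/(1-rho)^2 = 1.11

1.11


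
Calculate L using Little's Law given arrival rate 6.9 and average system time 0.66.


L = lambda * W = 6.9 * 0.66 = 4.55

4.55


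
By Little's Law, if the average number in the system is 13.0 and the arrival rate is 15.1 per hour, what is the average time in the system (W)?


W = L / lambda = 13.0 / 15.1 = 0.8609 hours

0.8609 hours


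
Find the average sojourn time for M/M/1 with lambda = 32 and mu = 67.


W = 1/(mu - lambda) = 1/(67 - 32) = 0.0286 hours

0.0286 hours


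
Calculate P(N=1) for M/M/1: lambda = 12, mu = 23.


rho = 12/23; P(n) = (1-rho)*rho^n = (1-12/23)*(12/23)^1 = 0.2495

0.2495


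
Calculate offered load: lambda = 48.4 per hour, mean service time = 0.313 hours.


Offered load a = lambda * E[S] = 48.4 * 0.313 = 15.15 Erlangs

15.15 Erlangs


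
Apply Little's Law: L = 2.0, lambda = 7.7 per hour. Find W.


W = L / lambda = 2.0 / 7.7 = 0.2597 hours

0.2597 hours


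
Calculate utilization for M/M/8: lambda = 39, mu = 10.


rho = lambda/(c*mu) = 39/(8*10) = 0.4875

0.4875


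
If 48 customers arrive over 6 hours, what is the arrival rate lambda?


lambda = total arrivals / time = 48 / 6 = 8.0 per hour

8.0 per hour


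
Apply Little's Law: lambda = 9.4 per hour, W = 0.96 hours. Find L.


L = lambda * W = 9.4 * 0.96 = 9.02

9.02


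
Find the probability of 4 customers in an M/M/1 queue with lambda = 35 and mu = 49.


rho = 35/49; P(n) = (1-rho)*rho^n = (1-35/49)*(35/49)^4 = 0.0744

0.0744


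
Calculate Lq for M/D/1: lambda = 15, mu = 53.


M/D/1: Lq = rho^2 / (2*(1-rho)) where rho = 15/53; Lq = 0.06

0.06


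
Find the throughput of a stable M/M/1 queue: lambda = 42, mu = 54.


For a stable queue (lambda < mu), throughput = lambda = 42 per hour

42 per hour


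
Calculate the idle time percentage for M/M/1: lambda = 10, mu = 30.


Idle fraction = (1 - rho) * 100 = (1 - 10/30) * 100 = 66.7%

66.7%


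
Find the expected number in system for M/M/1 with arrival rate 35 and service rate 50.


rho = 35/50; L = rho/(1-rho) = 2.33

2.33


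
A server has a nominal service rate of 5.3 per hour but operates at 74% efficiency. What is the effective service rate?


Effective rate = mu * efficiency = 5.3 * 0.74 = 3.92 per hour

3.92 per hour


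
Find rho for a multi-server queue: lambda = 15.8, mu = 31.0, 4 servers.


rho = lambda / (c * mu) = 15.8 / (4 * 31.0) = 0.1274

0.1274


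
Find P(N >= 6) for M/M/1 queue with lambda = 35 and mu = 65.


P(N >= 6) = rho^6 = (35/65)^6 = 0.0244

0.0244


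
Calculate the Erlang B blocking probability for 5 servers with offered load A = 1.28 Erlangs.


B(N,A) = (A^N/N!) / sum(A^k/k!, k=0..N) with N=5, A=1.28 = 0.008

0.008


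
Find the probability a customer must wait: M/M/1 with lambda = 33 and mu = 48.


P(wait) = rho = lambda/mu = 33/48 = 0.6875

0.6875


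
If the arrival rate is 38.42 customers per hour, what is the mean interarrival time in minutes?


Mean interarrival time = 60/lambda = 60/38.42 = 1.56 minutes

1.56 minutes


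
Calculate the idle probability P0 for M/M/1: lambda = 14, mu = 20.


P0 = 1 - rho = 1 - 14/20 = 0.3

0.3


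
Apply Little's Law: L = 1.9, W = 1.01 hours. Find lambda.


lambda = L / W = 1.9 / 1.01 = 1.88 per hour

1.88 per hour


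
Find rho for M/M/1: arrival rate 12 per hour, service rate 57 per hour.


rho = lambda/mu = 12/57 = 0.2105

0.2105


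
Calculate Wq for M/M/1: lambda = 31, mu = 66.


rho = 31/66; Wq = rho/(mu - lambda) = 0.0134 hours

0.0134 hours


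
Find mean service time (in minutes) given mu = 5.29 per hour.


Mean service time = 60/mu = 60/5.29 = 11.34 minutes

11.34 minutes


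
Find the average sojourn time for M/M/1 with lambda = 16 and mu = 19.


W = 1/(mu - lambda) = 1/(19 - 16) = 0.3333 hours

0.3333 hours


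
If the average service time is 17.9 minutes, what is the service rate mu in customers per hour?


mu = 60 / avg_service_time = 60 / 17.9 = 3.35 per hour

3.35 per hour


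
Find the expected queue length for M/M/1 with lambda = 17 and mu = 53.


rho = 17/53; Lq = rho^2/(1-rho) = 0.15

0.15


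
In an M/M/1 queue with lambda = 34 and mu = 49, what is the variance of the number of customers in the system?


rho = 34/49; Var(N) = rho/(1-rho)^2 = 7.4

7.4


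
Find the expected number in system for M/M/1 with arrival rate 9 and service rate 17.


rho = 9/17; L = rho/(1-rho) = 1.13

1.13


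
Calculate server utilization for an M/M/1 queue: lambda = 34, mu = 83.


rho = lambda/mu = 34/83 = 0.4096

0.4096


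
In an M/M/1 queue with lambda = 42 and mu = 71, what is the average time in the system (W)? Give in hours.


W = 1/(mu - lambda) = 1/(71 - 42) = 0.0345 hours

0.0345 hours


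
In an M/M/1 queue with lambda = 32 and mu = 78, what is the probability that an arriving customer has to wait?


P(wait) = rho = lambda/mu = 32/78 = 0.4103

0.4103


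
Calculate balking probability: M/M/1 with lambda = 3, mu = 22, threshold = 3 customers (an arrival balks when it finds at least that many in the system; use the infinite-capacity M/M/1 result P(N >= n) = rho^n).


P(N >= 3) = rho^3 = (3/22)^3 = 0.0025

0.0025


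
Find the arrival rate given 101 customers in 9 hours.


lambda = total arrivals / time = 101 / 9 = 11.22 per hour

11.22 per hour


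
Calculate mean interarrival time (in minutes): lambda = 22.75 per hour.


Mean interarrival time = 60/lambda = 60/22.75 = 2.64 minutes

2.64 minutes


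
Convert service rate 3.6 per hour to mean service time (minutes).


Mean service time = 60/mu = 60/3.6 = 16.67 minutes

16.67 minutes


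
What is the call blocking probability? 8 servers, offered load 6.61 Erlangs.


B(N,A) = (A^N/N!) / sum(A^k/k!, k=0..N) with N=8, A=6.61 = 0.1564

0.1564


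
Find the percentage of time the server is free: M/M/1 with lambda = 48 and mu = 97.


Idle fraction = (1 - rho) * 100 = (1 - 48/97) * 100 = 50.5%

50.5%


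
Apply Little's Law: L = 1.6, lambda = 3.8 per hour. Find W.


W = L / lambda = 1.6 / 3.8 = 0.4211 hours

0.4211 hours


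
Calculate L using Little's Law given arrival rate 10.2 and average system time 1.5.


L = lambda * W = 10.2 * 1.5 = 15.3

15.3


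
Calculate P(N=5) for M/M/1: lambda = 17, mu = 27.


rho = 17/27; P(n) = (1-rho)*rho^n = (1-17/27)*(17/27)^5 = 0.0366

0.0366


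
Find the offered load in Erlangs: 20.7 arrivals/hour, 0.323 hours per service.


Offered load a = lambda * E[S] = 20.7 * 0.323 = 6.69 Erlangs

6.69 Erlangs


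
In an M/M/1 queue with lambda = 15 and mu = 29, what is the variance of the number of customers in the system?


rho = 15/29; Var(N) = rho/(1-rho)^2 = 2.22

2.22


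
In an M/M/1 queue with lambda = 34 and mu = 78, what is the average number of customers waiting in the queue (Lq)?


rho = 34/78; Lq = rho^2/(1-rho) = 0.34

0.34


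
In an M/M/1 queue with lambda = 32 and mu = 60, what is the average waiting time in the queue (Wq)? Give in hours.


rho = 32/60; Wq = rho/(mu - lambda) = 0.019 hours

0.019 hours


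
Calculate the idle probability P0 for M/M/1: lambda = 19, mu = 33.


P0 = 1 - rho = 1 - 19/33 = 0.4242

0.4242


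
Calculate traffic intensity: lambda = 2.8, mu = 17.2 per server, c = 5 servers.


rho = lambda / (c * mu) = 2.8 / (5 * 17.2) = 0.0326

0.0326


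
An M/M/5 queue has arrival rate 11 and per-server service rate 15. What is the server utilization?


rho = lambda/(c*mu) = 11/(5*15) = 0.1467

0.1467


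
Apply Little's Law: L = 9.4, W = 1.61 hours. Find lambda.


lambda = L / W = 9.4 / 1.61 = 5.84 per hour

5.84 per hour


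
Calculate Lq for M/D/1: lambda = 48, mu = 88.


M/D/1: Lq = rho^2 / (2*(1-rho)) where rho = 48/88; Lq = 0.33

0.33


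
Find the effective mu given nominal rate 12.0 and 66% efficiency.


Effective rate = mu * efficiency = 12.0 * 0.66 = 7.92 per hour

7.92 per hour


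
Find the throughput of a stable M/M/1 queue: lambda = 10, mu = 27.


For a stable queue (lambda < mu), throughput = lambda = 10 per hour

10 per hour


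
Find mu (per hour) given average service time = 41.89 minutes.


mu = 60 / avg_service_time = 60 / 41.89 = 1.43 per hour

1.43 per hour


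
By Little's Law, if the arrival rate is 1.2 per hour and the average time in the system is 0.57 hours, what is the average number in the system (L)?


L = lambda * W = 1.2 * 0.57 = 0.68

0.68


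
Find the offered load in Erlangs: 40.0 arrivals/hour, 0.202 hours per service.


Offered load a = lambda * E[S] = 40.0 * 0.202 = 8.08 Erlangs

8.08 Erlangs


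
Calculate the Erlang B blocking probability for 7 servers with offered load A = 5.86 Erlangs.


B(N,A) = (A^N/N!) / sum(A^k/k!, k=0..N) with N=7, A=5.86 = 0.1759

0.1759


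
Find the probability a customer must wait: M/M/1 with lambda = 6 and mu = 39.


P(wait) = rho = lambda/mu = 6/39 = 0.1538

0.1538


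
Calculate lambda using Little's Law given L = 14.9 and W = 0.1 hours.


lambda = L / W = 14.9 / 0.1 = 149.0 per hour

149.0 per hour


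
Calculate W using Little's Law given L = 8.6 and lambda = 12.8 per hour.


W = L / lambda = 8.6 / 12.8 = 0.6719 hours

0.6719 hours


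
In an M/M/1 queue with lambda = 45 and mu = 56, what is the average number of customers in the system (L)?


rho = 45/56; L = rho/(1-rho) = 4.09

4.09


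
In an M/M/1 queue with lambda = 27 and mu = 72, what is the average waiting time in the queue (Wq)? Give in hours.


rho = 27/72; Wq = rho/(mu - lambda) = 0.0083 hours

0.0083 hours


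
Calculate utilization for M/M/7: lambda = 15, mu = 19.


rho = lambda/(c*mu) = 15/(7*19) = 0.1128

0.1128


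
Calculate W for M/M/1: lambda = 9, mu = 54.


W = 1/(mu - lambda) = 1/(54 - 9) = 0.0222 hours

0.0222 hours


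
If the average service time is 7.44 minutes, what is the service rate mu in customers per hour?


mu = 60 / avg_service_time = 60 / 7.44 = 8.06 per hour

8.06 per hour


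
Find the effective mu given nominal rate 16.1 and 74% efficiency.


Effective rate = mu * efficiency = 16.1 * 0.74 = 11.91 per hour

11.91 per hour


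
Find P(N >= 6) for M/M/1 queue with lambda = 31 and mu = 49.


P(N >= 6) = rho^6 = (31/49)^6 = 0.0641

0.0641


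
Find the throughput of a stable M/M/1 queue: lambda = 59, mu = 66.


For a stable queue (lambda < mu), throughput = lambda = 59 per hour

59 per hour


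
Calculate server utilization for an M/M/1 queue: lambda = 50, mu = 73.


rho = lambda/mu = 50/73 = 0.6849

0.6849


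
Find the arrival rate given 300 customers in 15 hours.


lambda = total arrivals / time = 300 / 15 = 20.0 per hour

20.0 per hour


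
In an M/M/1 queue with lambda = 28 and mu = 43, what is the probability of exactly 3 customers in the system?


rho = 28/43; P(n) = (1-rho)*rho^n = (1-28/43)*(28/43)^3 = 0.0963

0.0963


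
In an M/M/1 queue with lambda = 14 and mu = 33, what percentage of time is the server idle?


Idle fraction = (1 - rho) * 100 = (1 - 14/33) * 100 = 57.6%

57.6%


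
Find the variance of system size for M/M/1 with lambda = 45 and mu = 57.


rho = 45/57; Var(N) = rho/(1-rho)^2 = 17.81

17.81


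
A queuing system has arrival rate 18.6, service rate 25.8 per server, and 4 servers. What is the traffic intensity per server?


rho = lambda / (c * mu) = 18.6 / (4 * 25.8) = 0.1802

0.1802


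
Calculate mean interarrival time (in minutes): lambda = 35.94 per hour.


Mean interarrival time = 60/lambda = 60/35.94 = 1.67 minutes

1.67 minutes


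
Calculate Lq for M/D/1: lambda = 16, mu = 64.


M/D/1: Lq = rho^2 / (2*(1-rho)) where rho = 16/64; Lq = 0.04

0.04


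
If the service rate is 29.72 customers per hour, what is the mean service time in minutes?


Mean service time = 60/mu = 60/29.72 = 2.02 minutes

2.02 minutes


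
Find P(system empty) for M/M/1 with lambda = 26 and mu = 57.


P0 = 1 - rho = 1 - 26/57 = 0.5439

0.5439


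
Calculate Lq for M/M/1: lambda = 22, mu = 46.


rho = 22/46; Lq = rho^2/(1-rho) = 0.44

0.44


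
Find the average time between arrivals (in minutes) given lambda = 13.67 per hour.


Mean interarrival time = 60/lambda = 60/13.67 = 4.39 minutes

4.39 minutes


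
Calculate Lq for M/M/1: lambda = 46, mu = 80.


rho = 46/80; Lq = rho^2/(1-rho) = 0.78

0.78


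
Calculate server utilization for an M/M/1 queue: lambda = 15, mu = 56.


rho = lambda/mu = 15/56 = 0.2679

0.2679


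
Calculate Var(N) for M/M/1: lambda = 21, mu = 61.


rho = 21/61; Var(N) = rho/(1-rho)^2 = 0.8

0.8


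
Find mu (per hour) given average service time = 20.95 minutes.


mu = 60 / avg_service_time = 60 / 20.95 = 2.86 per hour

2.86 per hour


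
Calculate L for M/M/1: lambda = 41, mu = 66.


rho = 41/66; L = rho/(1-rho) = 1.64

1.64


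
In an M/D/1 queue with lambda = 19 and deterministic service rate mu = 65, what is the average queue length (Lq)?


M/D/1: Lq = rho^2 / (2*(1-rho)) where rho = 19/65; Lq = 0.06

0.06


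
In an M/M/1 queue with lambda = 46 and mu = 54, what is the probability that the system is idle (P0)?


P0 = 1 - rho = 1 - 46/54 = 0.1481

0.1481


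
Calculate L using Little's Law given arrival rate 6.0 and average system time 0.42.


L = lambda * W = 6.0 * 0.42 = 2.52

2.52


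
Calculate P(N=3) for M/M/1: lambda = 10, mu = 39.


rho = 10/39; P(n) = (1-rho)*rho^n = (1-10/39)*(10/39)^3 = 0.0125

0.0125


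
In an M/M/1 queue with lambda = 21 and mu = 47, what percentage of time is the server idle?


Idle fraction = (1 - rho) * 100 = (1 - 21/47) * 100 = 55.3%

55.3%


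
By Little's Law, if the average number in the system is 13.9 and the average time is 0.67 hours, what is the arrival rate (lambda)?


lambda = L / W = 13.9 / 0.67 = 20.75 per hour

20.75 per hour


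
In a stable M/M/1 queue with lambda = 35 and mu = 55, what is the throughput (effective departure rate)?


For a stable queue (lambda < mu), throughput = lambda = 35 per hour

35 per hour


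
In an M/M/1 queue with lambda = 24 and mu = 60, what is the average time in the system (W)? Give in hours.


W = 1/(mu - lambda) = 1/(60 - 24) = 0.0278 hours

0.0278 hours


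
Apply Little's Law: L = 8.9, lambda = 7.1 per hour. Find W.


W = L / lambda = 8.9 / 7.1 = 1.2535 hours

1.2535 hours


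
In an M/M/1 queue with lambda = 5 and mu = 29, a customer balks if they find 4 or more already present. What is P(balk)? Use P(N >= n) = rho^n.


P(N >= 4) = rho^4 = (5/29)^4 = 0.0009

0.0009


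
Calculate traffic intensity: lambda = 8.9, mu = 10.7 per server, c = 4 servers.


rho = lambda / (c * mu) = 8.9 / (4 * 10.7) = 0.2079

0.2079


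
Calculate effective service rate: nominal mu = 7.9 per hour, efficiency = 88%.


Effective rate = mu * efficiency = 7.9 * 0.88 = 6.95 per hour

6.95 per hour


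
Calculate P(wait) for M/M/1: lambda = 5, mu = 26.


P(wait) = rho = lambda/mu = 5/26 = 0.1923

0.1923


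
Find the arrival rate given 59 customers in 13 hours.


lambda = total arrivals / time = 59 / 13 = 4.54 per hour

4.54 per hour


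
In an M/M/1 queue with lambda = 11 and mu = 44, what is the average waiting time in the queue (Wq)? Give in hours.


rho = 11/44; Wq = rho/(mu - lambda) = 0.0076 hours

0.0076 hours


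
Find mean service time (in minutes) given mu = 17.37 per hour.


Mean service time = 60/mu = 60/17.37 = 3.45 minutes

3.45 minutes


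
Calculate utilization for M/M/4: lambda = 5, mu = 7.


rho = lambda/(c*mu) = 5/(4*7) = 0.1786

0.1786


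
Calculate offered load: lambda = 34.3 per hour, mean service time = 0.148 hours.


Offered load a = lambda * E[S] = 34.3 * 0.148 = 5.08 Erlangs

5.08 Erlangs


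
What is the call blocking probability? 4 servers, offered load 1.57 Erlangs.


B(N,A) = (A^N/N!) / sum(A^k/k!, k=0..N) with N=4, A=1.57 = 0.0539

0.0539


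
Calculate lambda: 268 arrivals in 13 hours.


lambda = total arrivals / time = 268 / 13 = 20.62 per hour

20.62 per hour


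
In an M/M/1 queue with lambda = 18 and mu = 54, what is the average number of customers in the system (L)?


rho = 18/54; L = rho/(1-rho) = 0.5

0.5


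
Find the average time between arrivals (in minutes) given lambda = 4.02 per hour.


Mean interarrival time = 60/lambda = 60/4.02 = 14.93 minutes

14.93 minutes


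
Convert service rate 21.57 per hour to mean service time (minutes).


Mean service time = 60/mu = 60/21.57 = 2.78 minutes

2.78 minutes


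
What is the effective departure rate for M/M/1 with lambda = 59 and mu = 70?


For a stable queue (lambda < mu), throughput = lambda = 59 per hour

59 per hour


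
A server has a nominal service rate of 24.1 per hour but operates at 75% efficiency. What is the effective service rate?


Effective rate = mu * efficiency = 24.1 * 0.75 = 18.08 per hour

18.08 per hour


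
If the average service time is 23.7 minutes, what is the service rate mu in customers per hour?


mu = 60 / avg_service_time = 60 / 23.7 = 2.53 per hour

2.53 per hour


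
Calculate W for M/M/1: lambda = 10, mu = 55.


W = 1/(mu - lambda) = 1/(55 - 10) = 0.0222 hours

0.0222 hours


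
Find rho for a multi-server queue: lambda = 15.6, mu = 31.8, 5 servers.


rho = lambda / (c * mu) = 15.6 / (5 * 31.8) = 0.0981

0.0981


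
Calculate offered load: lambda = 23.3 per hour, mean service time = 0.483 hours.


Offered load a = lambda * E[S] = 23.3 * 0.483 = 11.25 Erlangs

11.25 Erlangs


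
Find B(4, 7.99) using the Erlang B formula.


B(N,A) = (A^N/N!) / sum(A^k/k!, k=0..N) with N=4, A=7.99 = 0.5742

0.5742


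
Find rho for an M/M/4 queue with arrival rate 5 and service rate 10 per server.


rho = lambda/(c*mu) = 5/(4*10) = 0.125

0.125


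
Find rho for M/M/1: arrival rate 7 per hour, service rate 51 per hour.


rho = lambda/mu = 7/51 = 0.1373

0.1373


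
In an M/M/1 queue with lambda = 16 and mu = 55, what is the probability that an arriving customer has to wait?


P(wait) = rho = lambda/mu = 16/55 = 0.2909

0.2909


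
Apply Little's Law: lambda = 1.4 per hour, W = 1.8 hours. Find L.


L = lambda * W = 1.4 * 1.8 = 2.52

2.52


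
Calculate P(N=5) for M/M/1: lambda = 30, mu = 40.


rho = 30/40; P(n) = (1-rho)*rho^n = (1-30/40)*(30/40)^5 = 0.0593

0.0593


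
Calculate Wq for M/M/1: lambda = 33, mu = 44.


rho = 33/44; Wq = rho/(mu - lambda) = 0.0682 hours

0.0682 hours


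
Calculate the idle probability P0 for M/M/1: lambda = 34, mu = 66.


P0 = 1 - rho = 1 - 34/66 = 0.4848

0.4848


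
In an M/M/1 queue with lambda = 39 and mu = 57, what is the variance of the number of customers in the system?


rho = 39/57; Var(N) = rho/(1-rho)^2 = 6.86

6.86


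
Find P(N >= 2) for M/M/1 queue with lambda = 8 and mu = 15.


P(N >= 2) = rho^2 = (8/15)^2 = 0.2844

0.2844


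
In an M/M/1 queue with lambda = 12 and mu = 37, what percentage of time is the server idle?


Idle fraction = (1 - rho) * 100 = (1 - 12/37) * 100 = 67.6%

67.6%


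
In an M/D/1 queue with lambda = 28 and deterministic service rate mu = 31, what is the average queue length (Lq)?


M/D/1: Lq = rho^2 / (2*(1-rho)) where rho = 28/31; Lq = 4.22

4.22


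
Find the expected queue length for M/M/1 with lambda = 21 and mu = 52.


rho = 21/52; Lq = rho^2/(1-rho) = 0.27

0.27


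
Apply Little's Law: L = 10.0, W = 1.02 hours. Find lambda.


lambda = L / W = 10.0 / 1.02 = 9.8 per hour

9.8 per hour


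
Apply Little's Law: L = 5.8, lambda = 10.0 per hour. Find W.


W = L / lambda = 5.8 / 10.0 = 0.58 hours

0.58 hours


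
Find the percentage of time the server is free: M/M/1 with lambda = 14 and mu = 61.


Idle fraction = (1 - rho) * 100 = (1 - 14/61) * 100 = 77.0%

77.0%


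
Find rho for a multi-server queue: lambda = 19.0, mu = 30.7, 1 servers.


rho = lambda / (c * mu) = 19.0 / (1 * 30.7) = 0.6189

0.6189


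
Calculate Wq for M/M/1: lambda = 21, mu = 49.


rho = 21/49; Wq = rho/(mu - lambda) = 0.0153 hours

0.0153 hours


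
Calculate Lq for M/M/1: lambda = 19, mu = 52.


rho = 19/52; Lq = rho^2/(1-rho) = 0.21

0.21


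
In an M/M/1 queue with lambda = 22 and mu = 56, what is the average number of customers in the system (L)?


rho = 22/56; L = rho/(1-rho) = 0.65

0.65


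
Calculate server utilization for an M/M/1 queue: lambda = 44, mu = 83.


rho = lambda/mu = 44/83 = 0.5301

0.5301


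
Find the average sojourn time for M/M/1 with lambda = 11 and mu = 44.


W = 1/(mu - lambda) = 1/(44 - 11) = 0.0303 hours

0.0303 hours


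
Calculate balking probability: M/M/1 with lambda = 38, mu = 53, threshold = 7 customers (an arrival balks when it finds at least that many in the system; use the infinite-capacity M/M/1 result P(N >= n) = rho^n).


P(N >= 7) = rho^7 = (38/53)^7 = 0.0974

0.0974


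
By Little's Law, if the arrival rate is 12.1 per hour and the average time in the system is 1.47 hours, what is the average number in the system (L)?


L = lambda * W = 12.1 * 1.47 = 17.79

17.79


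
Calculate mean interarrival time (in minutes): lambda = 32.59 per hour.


Mean interarrival time = 60/lambda = 60/32.59 = 1.84 minutes

1.84 minutes


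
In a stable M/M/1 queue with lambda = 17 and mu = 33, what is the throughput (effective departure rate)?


For a stable queue (lambda < mu), throughput = lambda = 17 per hour

17 per hour


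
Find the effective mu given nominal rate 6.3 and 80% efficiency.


Effective rate = mu * efficiency = 6.3 * 0.8 = 5.04 per hour

5.04 per hour


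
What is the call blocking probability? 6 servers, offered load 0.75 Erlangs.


B(N,A) = (A^N/N!) / sum(A^k/k!, k=0..N) with N=6, A=0.75 = 0.0001

0.0001


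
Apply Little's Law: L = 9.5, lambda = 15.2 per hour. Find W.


W = L / lambda = 9.5 / 15.2 = 0.625 hours

0.625 hours


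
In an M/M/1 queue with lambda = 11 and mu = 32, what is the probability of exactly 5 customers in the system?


rho = 11/32; P(n) = (1-rho)*rho^n = (1-11/32)*(11/32)^5 = 0.0031

0.0031


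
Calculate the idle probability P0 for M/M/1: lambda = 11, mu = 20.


P0 = 1 - rho = 1 - 11/20 = 0.45

0.45


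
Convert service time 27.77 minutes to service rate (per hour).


mu = 60 / avg_service_time = 60 / 27.77 = 2.16 per hour

2.16 per hour


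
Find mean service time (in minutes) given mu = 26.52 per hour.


Mean service time = 60/mu = 60/26.52 = 2.26 minutes

2.26 minutes


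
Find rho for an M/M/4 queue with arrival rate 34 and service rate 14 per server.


rho = lambda/(c*mu) = 34/(4*14) = 0.6071

0.6071


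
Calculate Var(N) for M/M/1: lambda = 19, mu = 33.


rho = 19/33; Var(N) = rho/(1-rho)^2 = 3.2

3.2


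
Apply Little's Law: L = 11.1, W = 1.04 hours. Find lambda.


lambda = L / W = 11.1 / 1.04 = 10.67 per hour

10.67 per hour


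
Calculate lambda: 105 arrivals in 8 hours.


lambda = total arrivals / time = 105 / 8 = 13.13 per hour

13.13 per hour


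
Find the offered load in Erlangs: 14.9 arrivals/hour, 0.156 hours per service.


Offered load a = lambda * E[S] = 14.9 * 0.156 = 2.32 Erlangs

2.32 Erlangs


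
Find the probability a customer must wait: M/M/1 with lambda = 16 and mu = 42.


P(wait) = rho = lambda/mu = 16/42 = 0.381

0.381


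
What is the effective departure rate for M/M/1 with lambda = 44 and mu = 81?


For a stable queue (lambda < mu), throughput = lambda = 44 per hour

44 per hour


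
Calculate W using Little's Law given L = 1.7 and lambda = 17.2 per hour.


W = L / lambda = 1.7 / 17.2 = 0.0988 hours

0.0988 hours


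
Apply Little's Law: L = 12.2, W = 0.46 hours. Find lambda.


lambda = L / W = 12.2 / 0.46 = 26.52 per hour

26.52 per hour


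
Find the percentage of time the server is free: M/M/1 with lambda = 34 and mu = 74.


Idle fraction = (1 - rho) * 100 = (1 - 34/74) * 100 = 54.1%

54.1%


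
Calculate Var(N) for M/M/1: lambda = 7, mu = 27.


rho = 7/27; Var(N) = rho/(1-rho)^2 = 0.47

0.47


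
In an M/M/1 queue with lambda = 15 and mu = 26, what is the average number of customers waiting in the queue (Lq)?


rho = 15/26; Lq = rho^2/(1-rho) = 0.79

0.79


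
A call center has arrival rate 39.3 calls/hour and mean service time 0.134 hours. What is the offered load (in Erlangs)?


Offered load a = lambda * E[S] = 39.3 * 0.134 = 5.27 Erlangs

5.27 Erlangs


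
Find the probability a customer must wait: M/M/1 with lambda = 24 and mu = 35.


P(wait) = rho = lambda/mu = 24/35 = 0.6857

0.6857


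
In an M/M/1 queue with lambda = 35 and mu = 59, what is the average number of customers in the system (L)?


rho = 35/59; L = rho/(1-rho) = 1.46

1.46


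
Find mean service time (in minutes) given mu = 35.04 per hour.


Mean service time = 60/mu = 60/35.04 = 1.71 minutes

1.71 minutes


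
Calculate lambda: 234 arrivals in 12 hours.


lambda = total arrivals / time = 234 / 12 = 19.5 per hour

19.5 per hour


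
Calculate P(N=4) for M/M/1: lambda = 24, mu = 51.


rho = 24/51; P(n) = (1-rho)*rho^n = (1-24/51)*(24/51)^4 = 0.026

0.026


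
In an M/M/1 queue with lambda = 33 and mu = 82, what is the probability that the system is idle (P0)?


P0 = 1 - rho = 1 - 33/82 = 0.5976

0.5976


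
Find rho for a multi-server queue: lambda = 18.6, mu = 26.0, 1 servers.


rho = lambda / (c * mu) = 18.6 / (1 * 26.0) = 0.7154

0.7154


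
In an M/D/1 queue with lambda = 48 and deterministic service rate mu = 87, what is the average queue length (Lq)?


M/D/1: Lq = rho^2 / (2*(1-rho)) where rho = 48/87; Lq = 0.34

0.34


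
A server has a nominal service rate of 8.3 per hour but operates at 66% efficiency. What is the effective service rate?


Effective rate = mu * efficiency = 8.3 * 0.66 = 5.48 per hour

5.48 per hour


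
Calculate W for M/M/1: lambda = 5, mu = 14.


W = 1/(mu - lambda) = 1/(14 - 5) = 0.1111 hours

0.1111 hours


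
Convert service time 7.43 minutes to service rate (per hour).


mu = 60 / avg_service_time = 60 / 7.43 = 8.08 per hour

8.08 per hour


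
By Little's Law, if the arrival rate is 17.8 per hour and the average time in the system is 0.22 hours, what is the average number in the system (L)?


L = lambda * W = 17.8 * 0.22 = 3.92

3.92


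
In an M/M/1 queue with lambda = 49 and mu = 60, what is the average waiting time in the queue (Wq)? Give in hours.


rho = 49/60; Wq = rho/(mu - lambda) = 0.0742 hours

0.0742 hours


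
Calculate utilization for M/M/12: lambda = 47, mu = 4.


rho = lambda/(c*mu) = 47/(12*4) = 0.9792

0.9792


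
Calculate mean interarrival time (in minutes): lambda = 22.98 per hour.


Mean interarrival time = 60/lambda = 60/22.98 = 2.61 minutes

2.61 minutes


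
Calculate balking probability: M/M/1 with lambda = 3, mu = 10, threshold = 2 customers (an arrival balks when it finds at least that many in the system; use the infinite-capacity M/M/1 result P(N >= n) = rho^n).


P(N >= 2) = rho^2 = (3/10)^2 = 0.09

0.09


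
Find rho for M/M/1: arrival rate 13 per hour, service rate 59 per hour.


rho = lambda/mu = 13/59 = 0.2203

0.2203


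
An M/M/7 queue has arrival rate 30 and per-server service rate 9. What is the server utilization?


rho = lambda/(c*mu) = 30/(7*9) = 0.4762

0.4762


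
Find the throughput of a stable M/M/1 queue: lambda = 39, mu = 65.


For a stable queue (lambda < mu), throughput = lambda = 39 per hour

39 per hour


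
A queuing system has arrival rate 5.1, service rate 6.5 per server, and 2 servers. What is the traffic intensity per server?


rho = lambda / (c * mu) = 5.1 / (2 * 6.5) = 0.3923

0.3923


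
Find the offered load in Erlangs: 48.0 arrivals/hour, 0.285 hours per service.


Offered load a = lambda * E[S] = 48.0 * 0.285 = 13.68 Erlangs

13.68 Erlangs


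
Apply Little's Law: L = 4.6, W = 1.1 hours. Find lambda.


lambda = L / W = 4.6 / 1.1 = 4.18 per hour

4.18 per hour


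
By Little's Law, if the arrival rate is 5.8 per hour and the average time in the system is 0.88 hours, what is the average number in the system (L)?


L = lambda * W = 5.8 * 0.88 = 5.1

5.1


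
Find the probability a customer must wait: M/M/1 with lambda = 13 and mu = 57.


P(wait) = rho = lambda/mu = 13/57 = 0.2281

0.2281


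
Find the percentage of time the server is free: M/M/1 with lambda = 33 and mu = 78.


Idle fraction = (1 - rho) * 100 = (1 - 33/78) * 100 = 57.7%

57.7%
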